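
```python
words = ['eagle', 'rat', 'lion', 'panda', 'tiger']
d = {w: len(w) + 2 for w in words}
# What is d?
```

{'eagle': 7, 'rat': 5, 'lion': 6, 'panda': 7, 'tiger': 7}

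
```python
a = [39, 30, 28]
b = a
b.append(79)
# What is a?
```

After line 1: a = [39, 30, 28]
After line 2 (b = a is an alias, same object): a = [39, 30, 28], b = [39, 30, 28]
After line 3 (b.append mutates the shared list): a = [39, 30, 28, 79], b = [39, 30, 28, 79]

[39, 30, 28, 79]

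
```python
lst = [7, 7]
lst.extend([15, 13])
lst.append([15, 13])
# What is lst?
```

After line 1: lst = [7, 7]
After line 2 (extend unpacks [15, 13]): lst = [7, 7, 15, 13]
After line 3 (append adds [15, 13] as single element): lst = [7, 7, 15, 13, [15, 13]]

[7, 7, 15, 13, [15, 13]]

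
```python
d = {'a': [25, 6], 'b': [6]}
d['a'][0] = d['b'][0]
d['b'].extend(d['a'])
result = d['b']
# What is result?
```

After line 1: d = {'a': [25, 6], 'b': [6]}
After line 2 (a[0] = b[0] = 6): d = {'a': [6, 6], 'b': [6]}
After line 3 (b.extend(a) appends [6, 6]): d = {'a': [6, 6], 'b': [6, 6, 6]}
After line 4: result = d['b'] = [6, 6, 6]

[6, 6, 6]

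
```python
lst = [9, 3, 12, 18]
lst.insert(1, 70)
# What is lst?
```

[9, 70, 3, 12, 18]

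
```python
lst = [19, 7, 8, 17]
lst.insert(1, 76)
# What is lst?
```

[19, 76, 7, 8, 17]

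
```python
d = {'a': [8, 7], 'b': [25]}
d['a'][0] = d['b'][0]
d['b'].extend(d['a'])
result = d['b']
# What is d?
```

After line 1: d = {'a': [8, 7], 'b': [25]}
After line 2 (a[0] = b[0] = 25): d = {'a': [25, 7], 'b': [25]}
After line 3 (b.extend(a) appends [25, 7]): d = {'a': [25, 7], 'b': [25, 25, 7]}
After line 4: result = d['b'] = [25, 25, 7]

{'a': [25, 7], 'b': [25, 25, 7]}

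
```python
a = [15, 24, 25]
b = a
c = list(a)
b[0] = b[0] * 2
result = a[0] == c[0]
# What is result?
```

After line 1: a = [15, 24, 25]
After line 2 (b = a, alias): a = [15, 24, 25], b = [15, 24, 25]
After line 3 (c = list(a) is a copy, new object): c = [15, 24, 25]
After line 4 (b[0] = 15 * 2 = 30; mutates shared a/b): a = b = [30, 24, 25], c = [15, 24, 25]
After line 5 (a[0] = 30, c[0] = 15; result = False)

False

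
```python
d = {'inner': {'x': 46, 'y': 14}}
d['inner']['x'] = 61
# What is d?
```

After line 1: d = {'inner': {'x': 46, 'y': 14}}
After line 2 (inner x overwritten): d = {'inner': {'x': 61, 'y': 14}}

{'inner': {'x': 61, 'y': 14}}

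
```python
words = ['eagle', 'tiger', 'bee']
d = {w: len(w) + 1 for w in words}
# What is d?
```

{'eagle': 6, 'tiger': 6, 'bee': 4}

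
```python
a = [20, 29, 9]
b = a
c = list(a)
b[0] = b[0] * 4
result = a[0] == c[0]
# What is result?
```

After line 1: a = [20, 29, 9]
After line 2 (b = a, alias): a = [20, 29, 9], b = [20, 29, 9]
After line 3 (c = list(a) is a copy, new object): c = [20, 29, 9]
After line 4 (b[0] = 20 * 4 = 80; mutates shared a/b): a = b = [80, 29, 9], c = [20, 29, 9]
After line 5 (a[0] = 80, c[0] = 20; result = False)

False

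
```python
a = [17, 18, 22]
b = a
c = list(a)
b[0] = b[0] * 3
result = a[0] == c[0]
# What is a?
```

After line 1: a = [17, 18, 22]
After line 2 (b = a, alias): a = [17, 18, 22], b = [17, 18, 22]
After line 3 (c = list(a) is a copy, new object): c = [17, 18, 22]
After line 4 (b[0] = 17 * 3 = 51; mutates shared a/b): a = b = [51, 18, 22], c = [17, 18, 22]
After line 5 (a[0] = 51, c[0] = 17; result = False)

[51, 18, 22]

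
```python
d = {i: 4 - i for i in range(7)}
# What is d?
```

{0: 4, 1: 3, 2: 2, 3: 1, 4: 0, 5: -1, 6: -2}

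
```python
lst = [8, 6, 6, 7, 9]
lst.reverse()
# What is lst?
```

[9, 7, 6, 6, 8]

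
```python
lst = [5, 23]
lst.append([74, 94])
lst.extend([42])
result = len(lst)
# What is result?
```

After line 1: lst = [5, 23]
After line 2 (append adds [74, 94] as single element): lst = [5, 23, [74, 94]]
After line 3 (extend unpacks [42], adds 42): lst = [5, 23, [74, 94], 42]
After line 4: result = len(lst) = 4

4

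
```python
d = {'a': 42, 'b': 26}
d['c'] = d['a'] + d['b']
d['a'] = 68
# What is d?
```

After line 1: d = {'a': 42, 'b': 26}
After line 2 (d['c'] = 42 + 26): d = {'a': 42, 'b': 26, 'c': 68}
After line 3: d = {'a': 68, 'b': 26, 'c': 68}

{'a': 68, 'b': 26, 'c': 68}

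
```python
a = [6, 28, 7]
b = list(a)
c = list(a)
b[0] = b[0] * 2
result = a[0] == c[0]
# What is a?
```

After line 1: a = [6, 28, 7]
After line 2 (b = list(a), copy): a = [6, 28, 7], b = [6, 28, 7]
After line 3 (c = list(a) is a copy, new object): c = [6, 28, 7]
After line 4 (b[0] = 6 * 2 = 12; only b mutates (copy)): a = [6, 28, 7], b = [12, 28, 7], c = [6, 28, 7]
After line 5 (a[0] = 6, c[0] = 6; result = True)

[6, 28, 7]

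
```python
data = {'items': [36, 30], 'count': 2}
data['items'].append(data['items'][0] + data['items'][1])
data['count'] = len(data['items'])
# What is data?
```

After line 1: data = {'items': [36, 30], 'count': 2}
After line 2 (append 36 + 30 = 66): data = {'items': [36, 30, 66], 'count': 2}
After line 3 (count = len(items) = 3): data = {'items': [36, 30, 66], 'count': 3}

{'items': [36, 30, 66], 'count': 3}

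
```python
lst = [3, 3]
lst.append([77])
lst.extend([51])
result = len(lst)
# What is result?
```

After line 1: lst = [3, 3]
After line 2 (append adds [77] as single element): lst = [3, 3, [77]]
After line 3 (extend unpacks [51], adds 51): lst = [3, 3, [77], 51]
After line 4: result = len(lst) = 4

4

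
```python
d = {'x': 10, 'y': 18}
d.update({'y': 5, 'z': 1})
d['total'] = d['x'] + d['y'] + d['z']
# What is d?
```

After line 1: d = {'x': 10, 'y': 18}
After line 2 (y overwritten, z added): d = {'x': 10, 'y': 5, 'z': 1}
After line 3 (total = 10 + 5 + 1 = 16): d = {'x': 10, 'y': 5, 'z': 1, 'total': 16}

{'x': 10, 'y': 5, 'z': 1, 'total': 16}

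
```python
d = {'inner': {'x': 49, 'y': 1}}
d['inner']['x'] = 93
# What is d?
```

After line 1: d = {'inner': {'x': 49, 'y': 1}}
After line 2 (inner x overwritten): d = {'inner': {'x': 93, 'y': 1}}

{'inner': {'x': 93, 'y': 1}}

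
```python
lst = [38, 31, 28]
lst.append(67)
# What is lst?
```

[38, 31, 28, 67]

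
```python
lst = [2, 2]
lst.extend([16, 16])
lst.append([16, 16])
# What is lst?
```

After line 1: lst = [2, 2]
After line 2 (extend unpacks [16, 16]): lst = [2, 2, 16, 16]
After line 3 (append adds [16, 16] as single element): lst = [2, 2, 16, 16, [16, 16]]

[2, 2, 16, 16, [16, 16]]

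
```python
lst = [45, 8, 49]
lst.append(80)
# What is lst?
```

[45, 8, 49, 80]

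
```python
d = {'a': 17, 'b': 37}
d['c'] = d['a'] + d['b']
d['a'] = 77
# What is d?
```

After line 1: d = {'a': 17, 'b': 37}
After line 2 (d['c'] = 17 + 37): d = {'a': 17, 'b': 37, 'c': 54}
After line 3: d = {'a': 77, 'b': 37, 'c': 54}

{'a': 77, 'b': 37, 'c': 54}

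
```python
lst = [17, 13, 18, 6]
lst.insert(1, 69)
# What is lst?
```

[17, 69, 13, 18, 6]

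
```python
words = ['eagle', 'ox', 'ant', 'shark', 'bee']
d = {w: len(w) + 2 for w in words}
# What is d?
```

{'eagle': 7, 'ox': 4, 'ant': 5, 'shark': 7, 'bee': 5}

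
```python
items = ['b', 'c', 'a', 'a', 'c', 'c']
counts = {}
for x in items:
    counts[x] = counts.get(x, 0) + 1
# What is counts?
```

Initial: counts = {}, items = ['b', 'c', 'a', 'a', 'c', 'c']
See 'b': counts = {'b': 1}
See 'c': counts = {'b': 1, 'c': 1}
See 'a': counts = {'b': 1, 'c': 1, 'a': 1}
See 'a': counts = {'b': 1, 'c': 1, 'a': 2}
See 'c': counts = {'b': 1, 'c': 2, 'a': 2}
See 'c': counts = {'b': 1, 'c': 3, 'a': 2}

{'b': 1, 'c': 3, 'a': 2}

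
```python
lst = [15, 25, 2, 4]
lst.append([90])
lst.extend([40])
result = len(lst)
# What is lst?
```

After line 1: lst = [15, 25, 2, 4]
After line 2 (append adds [90] as single element): lst = [15, 25, 2, 4, [90]]
After line 3 (extend unpacks [40], adds 40): lst = [15, 25, 2, 4, [90], 40]
After line 4: result = len(lst) = 6

[15, 25, 2, 4, [90], 40]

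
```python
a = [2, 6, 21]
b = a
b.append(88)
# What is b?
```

After line 1: a = [2, 6, 21]
After line 2 (b = a is an alias, same object): a = [2, 6, 21], b = [2, 6, 21]
After line 3 (b.append mutates the shared list): a = [2, 6, 21, 88], b = [2, 6, 21, 88]

[2, 6, 21, 88]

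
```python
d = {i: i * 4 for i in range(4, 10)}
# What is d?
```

{4: 16, 5: 20, 6: 24, 7: 28, 8: 32, 9: 36}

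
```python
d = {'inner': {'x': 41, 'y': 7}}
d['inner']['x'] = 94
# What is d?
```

After line 1: d = {'inner': {'x': 41, 'y': 7}}
After line 2 (inner x overwritten): d = {'inner': {'x': 94, 'y': 7}}

{'inner': {'x': 94, 'y': 7}}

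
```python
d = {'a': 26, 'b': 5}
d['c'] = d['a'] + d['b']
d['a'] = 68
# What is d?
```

After line 1: d = {'a': 26, 'b': 5}
After line 2 (d['c'] = 26 + 5): d = {'a': 26, 'b': 5, 'c': 31}
After line 3: d = {'a': 68, 'b': 5, 'c': 31}

{'a': 68, 'b': 5, 'c': 31}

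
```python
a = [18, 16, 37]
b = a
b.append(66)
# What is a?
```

After line 1: a = [18, 16, 37]
After line 2 (b = a is an alias, same object): a = [18, 16, 37], b = [18, 16, 37]
After line 3 (b.append mutates the shared list): a = [18, 16, 37, 66], b = [18, 16, 37, 66]

[18, 16, 37, 66]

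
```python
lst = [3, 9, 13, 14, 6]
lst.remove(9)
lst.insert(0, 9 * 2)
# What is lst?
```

After line 1: lst = [3, 9, 13, 14, 6]
After line 2 (remove first 9): lst = [3, 13, 14, 6]
After line 3 (insert 18 at index 0): lst = [18, 3, 13, 14, 6]

[18, 3, 13, 14, 6]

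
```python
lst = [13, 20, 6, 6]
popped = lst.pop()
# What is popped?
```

6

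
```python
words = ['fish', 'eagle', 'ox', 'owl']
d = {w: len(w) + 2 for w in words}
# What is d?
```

{'fish': 6, 'eagle': 7, 'ox': 4, 'owl': 5}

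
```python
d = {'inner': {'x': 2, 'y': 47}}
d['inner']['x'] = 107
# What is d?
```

After line 1: d = {'inner': {'x': 2, 'y': 47}}
After line 2 (inner x overwritten): d = {'inner': {'x': 107, 'y': 47}}

{'inner': {'x': 107, 'y': 47}}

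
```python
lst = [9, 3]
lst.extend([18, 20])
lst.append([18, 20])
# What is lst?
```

After line 1: lst = [9, 3]
After line 2 (extend unpacks [18, 20]): lst = [9, 3, 18, 20]
After line 3 (append adds [18, 20] as single element): lst = [9, 3, 18, 20, [18, 20]]

[9, 3, 18, 20, [18, 20]]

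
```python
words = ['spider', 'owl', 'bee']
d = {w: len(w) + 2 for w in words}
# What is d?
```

{'spider': 8, 'owl': 5, 'bee': 5}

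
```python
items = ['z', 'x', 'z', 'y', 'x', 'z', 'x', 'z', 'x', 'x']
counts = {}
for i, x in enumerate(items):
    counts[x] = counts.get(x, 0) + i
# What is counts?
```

Initial: counts = {}, items = ['z', 'x', 'z', 'y', 'x', 'z', 'x', 'z', 'x', 'x']
i=0, x='z': counts = {'z': 0}
i=1, x='x': counts = {'z': 0, 'x': 1}
i=2, x='z': counts = {'z': 2, 'x': 1}
i=3, x='y': counts = {'z': 2, 'x': 1, 'y': 3}
i=4, x='x': counts = {'z': 2, 'x': 5, 'y': 3}
i=5, x='z': counts = {'z': 7, 'x': 5, 'y': 3}
i=6, x='x': counts = {'z': 7, 'x': 11, 'y': 3}
i=7, x='z': counts = {'z': 14, 'x': 11, 'y': 3}
i=8, x='x': counts = {'z': 14, 'x': 19, 'y': 3}
i=9, x='x': counts = {'z': 14, 'x': 28, 'y': 3}

{'z': 14, 'x': 28, 'y': 3}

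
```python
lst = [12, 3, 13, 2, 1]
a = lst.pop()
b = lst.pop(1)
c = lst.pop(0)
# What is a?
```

After line 1: lst = [12, 3, 13, 2, 1]
After line 2 (pop() -> a = 1): lst = [12, 3, 13, 2]
After line 3 (pop(1) -> b = 3): lst = [12, 13, 2]
After line 4 (pop(0) -> c = 12): lst = [13, 2]

1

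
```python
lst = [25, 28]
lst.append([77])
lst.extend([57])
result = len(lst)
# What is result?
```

After line 1: lst = [25, 28]
After line 2 (append adds [77] as single element): lst = [25, 28, [77]]
After line 3 (extend unpacks [57], adds 57): lst = [25, 28, [77], 57]
After line 4: result = len(lst) = 4

4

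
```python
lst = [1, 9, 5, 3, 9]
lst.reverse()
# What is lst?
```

[9, 3, 5, 9, 1]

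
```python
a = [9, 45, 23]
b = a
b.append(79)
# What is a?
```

After line 1: a = [9, 45, 23]
After line 2 (b = a is an alias, same object): a = [9, 45, 23], b = [9, 45, 23]
After line 3 (b.append mutates the shared list): a = [9, 45, 23, 79], b = [9, 45, 23, 79]

[9, 45, 23, 79]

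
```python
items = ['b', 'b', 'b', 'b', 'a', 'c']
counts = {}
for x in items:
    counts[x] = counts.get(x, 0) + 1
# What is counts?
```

Initial: counts = {}, items = ['b', 'b', 'b', 'b', 'a', 'c']
See 'b': counts = {'b': 1}
See 'b': counts = {'b': 2}
See 'b': counts = {'b': 3}
See 'b': counts = {'b': 4}
See 'a': counts = {'b': 4, 'a': 1}
See 'c': counts = {'b': 4, 'a': 1, 'c': 1}

{'b': 4, 'a': 1, 'c': 1}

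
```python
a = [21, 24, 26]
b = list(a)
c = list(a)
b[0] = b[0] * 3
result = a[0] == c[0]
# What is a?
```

After line 1: a = [21, 24, 26]
After line 2 (b = list(a), copy): a = [21, 24, 26], b = [21, 24, 26]
After line 3 (c = list(a) is a copy, new object): c = [21, 24, 26]
After line 4 (b[0] = 21 * 3 = 63; only b mutates (copy)): a = [21, 24, 26], b = [63, 24, 26], c = [21, 24, 26]
After line 5 (a[0] = 21, c[0] = 21; result = True)

[21, 24, 26]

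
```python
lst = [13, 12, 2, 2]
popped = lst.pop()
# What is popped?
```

2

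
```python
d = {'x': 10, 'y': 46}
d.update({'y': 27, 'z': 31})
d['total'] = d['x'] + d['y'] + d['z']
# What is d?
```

After line 1: d = {'x': 10, 'y': 46}
After line 2 (y overwritten, z added): d = {'x': 10, 'y': 27, 'z': 31}
After line 3 (total = 10 + 27 + 31 = 68): d = {'x': 10, 'y': 27, 'z': 31, 'total': 68}

{'x': 10, 'y': 27, 'z': 31, 'total': 68}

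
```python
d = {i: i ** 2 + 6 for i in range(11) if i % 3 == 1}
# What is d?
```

{1: 7, 4: 22, 7: 55, 10: 106}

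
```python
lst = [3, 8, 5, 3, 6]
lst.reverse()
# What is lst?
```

[6, 3, 5, 8, 3]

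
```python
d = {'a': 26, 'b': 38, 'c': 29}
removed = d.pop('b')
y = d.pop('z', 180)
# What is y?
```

After line 1: d = {'a': 26, 'b': 38, 'c': 29}
After line 2 (pop 'b' returns 38): d = {'a': 26, 'c': 29}, removed = 38
After line 3 (pop 'z' missing, returns default 180): d = {'a': 26, 'c': 29}, y = 180

180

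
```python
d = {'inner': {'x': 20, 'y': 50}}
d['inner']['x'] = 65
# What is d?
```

After line 1: d = {'inner': {'x': 20, 'y': 50}}
After line 2 (inner x overwritten): d = {'inner': {'x': 65, 'y': 50}}

{'inner': {'x': 65, 'y': 50}}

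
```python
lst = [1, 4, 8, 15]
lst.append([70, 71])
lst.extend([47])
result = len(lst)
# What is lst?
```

After line 1: lst = [1, 4, 8, 15]
After line 2 (append adds [70, 71] as single element): lst = [1, 4, 8, 15, [70, 71]]
After line 3 (extend unpacks [47], adds 47): lst = [1, 4, 8, 15, [70, 71], 47]
After line 4: result = len(lst) = 6

[1, 4, 8, 15, [70, 71], 47]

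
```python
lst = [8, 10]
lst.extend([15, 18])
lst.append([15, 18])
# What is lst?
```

After line 1: lst = [8, 10]
After line 2 (extend unpacks [15, 18]): lst = [8, 10, 15, 18]
After line 3 (append adds [15, 18] as single element): lst = [8, 10, 15, 18, [15, 18]]

[8, 10, 15, 18, [15, 18]]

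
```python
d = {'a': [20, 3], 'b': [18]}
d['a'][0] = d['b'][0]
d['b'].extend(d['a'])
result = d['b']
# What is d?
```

After line 1: d = {'a': [20, 3], 'b': [18]}
After line 2 (a[0] = b[0] = 18): d = {'a': [18, 3], 'b': [18]}
After line 3 (b.extend(a) appends [18, 3]): d = {'a': [18, 3], 'b': [18, 18, 3]}
After line 4: result = d['b'] = [18, 18, 3]

{'a': [18, 3], 'b': [18, 18, 3]}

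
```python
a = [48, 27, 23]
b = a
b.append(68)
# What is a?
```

After line 1: a = [48, 27, 23]
After line 2 (b = a is an alias, same object): a = [48, 27, 23], b = [48, 27, 23]
After line 3 (b.append mutates the shared list): a = [48, 27, 23, 68], b = [48, 27, 23, 68]

[48, 27, 23, 68]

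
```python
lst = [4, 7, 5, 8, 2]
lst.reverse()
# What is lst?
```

[2, 8, 5, 7, 4]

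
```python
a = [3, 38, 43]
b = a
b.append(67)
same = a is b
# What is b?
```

After line 1: a = [3, 38, 43]
After line 2 (b = a is an alias, same object): a = [3, 38, 43], b = [3, 38, 43]
After line 3 (b.append mutates the shared list): a = [3, 38, 43, 67], b = [3, 38, 43, 67]
After line 4 (same = a is b; same object -> True): same = True

[3, 38, 43, 67]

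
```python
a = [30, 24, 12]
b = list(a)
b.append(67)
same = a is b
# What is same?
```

After line 1: a = [30, 24, 12]
After line 2 (b = list(a) is a shallow copy, new object): a = [30, 24, 12], b = [30, 24, 12]
After line 3 (append only mutates b): a = [30, 24, 12], b = [30, 24, 12, 67]
After line 4 (same = a is b; different objects -> False): same = False

False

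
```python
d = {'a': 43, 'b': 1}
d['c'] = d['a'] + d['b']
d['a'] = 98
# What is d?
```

After line 1: d = {'a': 43, 'b': 1}
After line 2 (d['c'] = 43 + 1): d = {'a': 43, 'b': 1, 'c': 44}
After line 3: d = {'a': 98, 'b': 1, 'c': 44}

{'a': 98, 'b': 1, 'c': 44}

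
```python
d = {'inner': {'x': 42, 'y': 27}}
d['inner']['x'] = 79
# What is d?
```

After line 1: d = {'inner': {'x': 42, 'y': 27}}
After line 2 (inner x overwritten): d = {'inner': {'x': 79, 'y': 27}}

{'inner': {'x': 79, 'y': 27}}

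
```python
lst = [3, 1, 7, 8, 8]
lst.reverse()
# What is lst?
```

[8, 8, 7, 1, 3]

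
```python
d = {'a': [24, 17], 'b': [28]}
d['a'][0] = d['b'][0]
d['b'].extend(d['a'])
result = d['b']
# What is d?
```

After line 1: d = {'a': [24, 17], 'b': [28]}
After line 2 (a[0] = b[0] = 28): d = {'a': [28, 17], 'b': [28]}
After line 3 (b.extend(a) appends [28, 17]): d = {'a': [28, 17], 'b': [28, 28, 17]}
After line 4: result = d['b'] = [28, 28, 17]

{'a': [28, 17], 'b': [28, 28, 17]}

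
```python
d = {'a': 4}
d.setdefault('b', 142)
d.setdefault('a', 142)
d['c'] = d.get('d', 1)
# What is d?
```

After line 1: d = {'a': 4}
After line 2 (setdefault adds 'b'=142): d = {'a': 4, 'b': 142}
After line 3 (setdefault 'a' no-op, already exists): d = {'a': 4, 'b': 142}
After line 4 (get('d', 1) returns default since 'd' not in d): d = {'a': 4, 'b': 142, 'c': 1}

{'a': 4, 'b': 142, 'c': 1}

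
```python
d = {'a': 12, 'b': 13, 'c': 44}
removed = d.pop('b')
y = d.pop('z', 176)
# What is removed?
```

After line 1: d = {'a': 12, 'b': 13, 'c': 44}
After line 2 (pop 'b' returns 13): d = {'a': 12, 'c': 44}, removed = 13
After line 3 (pop 'z' missing, returns default 176): d = {'a': 12, 'c': 44}, y = 176

13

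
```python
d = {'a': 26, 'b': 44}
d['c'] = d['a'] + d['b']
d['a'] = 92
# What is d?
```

After line 1: d = {'a': 26, 'b': 44}
After line 2 (d['c'] = 26 + 44): d = {'a': 26, 'b': 44, 'c': 70}
After line 3: d = {'a': 92, 'b': 44, 'c': 70}

{'a': 92, 'b': 44, 'c': 70}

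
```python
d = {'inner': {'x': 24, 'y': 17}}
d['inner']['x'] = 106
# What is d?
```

After line 1: d = {'inner': {'x': 24, 'y': 17}}
After line 2 (inner x overwritten): d = {'inner': {'x': 106, 'y': 17}}

{'inner': {'x': 106, 'y': 17}}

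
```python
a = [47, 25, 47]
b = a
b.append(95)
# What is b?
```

After line 1: a = [47, 25, 47]
After line 2 (b = a is an alias, same object): a = [47, 25, 47], b = [47, 25, 47]
After line 3 (b.append mutates the shared list): a = [47, 25, 47, 95], b = [47, 25, 47, 95]

[47, 25, 47, 95]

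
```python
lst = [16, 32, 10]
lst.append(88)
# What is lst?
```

[16, 32, 10, 88]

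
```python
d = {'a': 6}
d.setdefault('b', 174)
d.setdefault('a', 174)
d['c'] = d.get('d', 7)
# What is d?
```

After line 1: d = {'a': 6}
After line 2 (setdefault adds 'b'=174): d = {'a': 6, 'b': 174}
After line 3 (setdefault 'a' no-op, already exists): d = {'a': 6, 'b': 174}
After line 4 (get('d', 7) returns default since 'd' not in d): d = {'a': 6, 'b': 174, 'c': 7}

{'a': 6, 'b': 174, 'c': 7}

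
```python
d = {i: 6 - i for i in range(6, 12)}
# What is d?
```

{6: 0, 7: -1, 8: -2, 9: -3, 10: -4, 11: -5}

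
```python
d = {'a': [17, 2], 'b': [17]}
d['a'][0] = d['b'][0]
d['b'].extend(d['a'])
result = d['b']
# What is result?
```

After line 1: d = {'a': [17, 2], 'b': [17]}
After line 2 (a[0] = b[0] = 17): d = {'a': [17, 2], 'b': [17]}
After line 3 (b.extend(a) appends [17, 2]): d = {'a': [17, 2], 'b': [17, 17, 2]}
After line 4: result = d['b'] = [17, 17, 2]

[17, 17, 2]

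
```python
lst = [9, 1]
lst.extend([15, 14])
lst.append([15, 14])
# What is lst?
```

After line 1: lst = [9, 1]
After line 2 (extend unpacks [15, 14]): lst = [9, 1, 15, 14]
After line 3 (append adds [15, 14] as single element): lst = [9, 1, 15, 14, [15, 14]]

[9, 1, 15, 14, [15, 14]]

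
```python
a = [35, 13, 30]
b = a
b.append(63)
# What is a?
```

After line 1: a = [35, 13, 30]
After line 2 (b = a is an alias, same object): a = [35, 13, 30], b = [35, 13, 30]
After line 3 (b.append mutates the shared list): a = [35, 13, 30, 63], b = [35, 13, 30, 63]

[35, 13, 30, 63]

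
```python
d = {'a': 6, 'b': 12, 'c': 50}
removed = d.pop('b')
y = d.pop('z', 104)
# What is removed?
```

After line 1: d = {'a': 6, 'b': 12, 'c': 50}
After line 2 (pop 'b' returns 12): d = {'a': 6, 'c': 50}, removed = 12
After line 3 (pop 'z' missing, returns default 104): d = {'a': 6, 'c': 50}, y = 104

12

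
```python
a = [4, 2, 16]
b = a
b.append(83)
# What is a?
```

After line 1: a = [4, 2, 16]
After line 2 (b = a is an alias, same object): a = [4, 2, 16], b = [4, 2, 16]
After line 3 (b.append mutates the shared list): a = [4, 2, 16, 83], b = [4, 2, 16, 83]

[4, 2, 16, 83]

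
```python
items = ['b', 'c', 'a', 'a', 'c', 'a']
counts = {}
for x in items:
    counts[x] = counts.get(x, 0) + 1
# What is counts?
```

Initial: counts = {}, items = ['b', 'c', 'a', 'a', 'c', 'a']
See 'b': counts = {'b': 1}
See 'c': counts = {'b': 1, 'c': 1}
See 'a': counts = {'b': 1, 'c': 1, 'a': 1}
See 'a': counts = {'b': 1, 'c': 1, 'a': 2}
See 'c': counts = {'b': 1, 'c': 2, 'a': 2}
See 'a': counts = {'b': 1, 'c': 2, 'a': 3}

{'b': 1, 'c': 2, 'a': 3}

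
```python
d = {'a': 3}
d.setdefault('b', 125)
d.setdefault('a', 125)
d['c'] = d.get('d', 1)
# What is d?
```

After line 1: d = {'a': 3}
After line 2 (setdefault adds 'b'=125): d = {'a': 3, 'b': 125}
After line 3 (setdefault 'a' no-op, already exists): d = {'a': 3, 'b': 125}
After line 4 (get('d', 1) returns default since 'd' not in d): d = {'a': 3, 'b': 125, 'c': 1}

{'a': 3, 'b': 125, 'c': 1}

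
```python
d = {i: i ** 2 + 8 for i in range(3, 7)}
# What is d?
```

{3: 17, 4: 24, 5: 33, 6: 44}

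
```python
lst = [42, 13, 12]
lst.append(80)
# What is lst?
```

[42, 13, 12, 80]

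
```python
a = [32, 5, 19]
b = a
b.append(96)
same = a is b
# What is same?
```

After line 1: a = [32, 5, 19]
After line 2 (b = a is an alias, same object): a = [32, 5, 19], b = [32, 5, 19]
After line 3 (b.append mutates the shared list): a = [32, 5, 19, 96], b = [32, 5, 19, 96]
After line 4 (same = a is b; same object -> True): same = True

True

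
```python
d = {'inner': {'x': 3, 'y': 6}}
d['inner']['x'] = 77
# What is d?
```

After line 1: d = {'inner': {'x': 3, 'y': 6}}
After line 2 (inner x overwritten): d = {'inner': {'x': 77, 'y': 6}}

{'inner': {'x': 77, 'y': 6}}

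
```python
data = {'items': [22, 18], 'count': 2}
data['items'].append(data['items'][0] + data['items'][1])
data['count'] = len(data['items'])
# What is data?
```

After line 1: data = {'items': [22, 18], 'count': 2}
After line 2 (append 22 + 18 = 40): data = {'items': [22, 18, 40], 'count': 2}
After line 3 (count = len(items) = 3): data = {'items': [22, 18, 40], 'count': 3}

{'items': [22, 18, 40], 'count': 3}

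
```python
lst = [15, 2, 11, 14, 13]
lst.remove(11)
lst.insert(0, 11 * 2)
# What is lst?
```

After line 1: lst = [15, 2, 11, 14, 13]
After line 2 (remove first 11): lst = [15, 2, 14, 13]
After line 3 (insert 22 at index 0): lst = [22, 15, 2, 14, 13]

[22, 15, 2, 14, 13]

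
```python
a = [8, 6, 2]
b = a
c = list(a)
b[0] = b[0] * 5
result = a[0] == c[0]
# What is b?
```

After line 1: a = [8, 6, 2]
After line 2 (b = a, alias): a = [8, 6, 2], b = [8, 6, 2]
After line 3 (c = list(a) is a copy, new object): c = [8, 6, 2]
After line 4 (b[0] = 8 * 5 = 40; mutates shared a/b): a = b = [40, 6, 2], c = [8, 6, 2]
After line 5 (a[0] = 40, c[0] = 8; result = False)

[40, 6, 2]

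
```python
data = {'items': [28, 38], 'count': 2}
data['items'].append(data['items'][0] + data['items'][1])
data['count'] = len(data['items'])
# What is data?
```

After line 1: data = {'items': [28, 38], 'count': 2}
After line 2 (append 28 + 38 = 66): data = {'items': [28, 38, 66], 'count': 2}
After line 3 (count = len(items) = 3): data = {'items': [28, 38, 66], 'count': 3}

{'items': [28, 38, 66], 'count': 3}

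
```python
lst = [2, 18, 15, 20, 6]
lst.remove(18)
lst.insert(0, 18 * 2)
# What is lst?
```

After line 1: lst = [2, 18, 15, 20, 6]
After line 2 (remove first 18): lst = [2, 15, 20, 6]
After line 3 (insert 36 at index 0): lst = [36, 2, 15, 20, 6]

[36, 2, 15, 20, 6]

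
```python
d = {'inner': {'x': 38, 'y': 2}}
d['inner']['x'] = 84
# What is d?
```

After line 1: d = {'inner': {'x': 38, 'y': 2}}
After line 2 (inner x overwritten): d = {'inner': {'x': 84, 'y': 2}}

{'inner': {'x': 84, 'y': 2}}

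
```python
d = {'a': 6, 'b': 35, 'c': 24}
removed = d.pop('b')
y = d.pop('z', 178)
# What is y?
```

After line 1: d = {'a': 6, 'b': 35, 'c': 24}
After line 2 (pop 'b' returns 35): d = {'a': 6, 'c': 24}, removed = 35
After line 3 (pop 'z' missing, returns default 178): d = {'a': 6, 'c': 24}, y = 178

178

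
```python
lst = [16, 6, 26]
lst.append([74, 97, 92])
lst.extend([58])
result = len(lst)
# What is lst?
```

After line 1: lst = [16, 6, 26]
After line 2 (append adds [74, 97, 92] as single element): lst = [16, 6, 26, [74, 97, 92]]
After line 3 (extend unpacks [58], adds 58): lst = [16, 6, 26, [74, 97, 92], 58]
After line 4: result = len(lst) = 5

[16, 6, 26, [74, 97, 92], 58]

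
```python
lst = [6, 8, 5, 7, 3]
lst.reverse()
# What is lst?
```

[3, 7, 5, 8, 6]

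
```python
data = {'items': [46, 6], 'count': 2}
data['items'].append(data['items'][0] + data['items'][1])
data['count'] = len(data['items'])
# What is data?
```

After line 1: data = {'items': [46, 6], 'count': 2}
After line 2 (append 46 + 6 = 52): data = {'items': [46, 6, 52], 'count': 2}
After line 3 (count = len(items) = 3): data = {'items': [46, 6, 52], 'count': 3}

{'items': [46, 6, 52], 'count': 3}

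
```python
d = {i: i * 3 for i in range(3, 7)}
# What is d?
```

{3: 9, 4: 12, 5: 15, 6: 18}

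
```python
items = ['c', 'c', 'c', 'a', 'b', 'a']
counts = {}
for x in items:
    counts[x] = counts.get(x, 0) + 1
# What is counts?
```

Initial: counts = {}, items = ['c', 'c', 'c', 'a', 'b', 'a']
See 'c': counts = {'c': 1}
See 'c': counts = {'c': 2}
See 'c': counts = {'c': 3}
See 'a': counts = {'c': 3, 'a': 1}
See 'b': counts = {'c': 3, 'a': 1, 'b': 1}
See 'a': counts = {'c': 3, 'a': 2, 'b': 1}

{'c': 3, 'a': 2, 'b': 1}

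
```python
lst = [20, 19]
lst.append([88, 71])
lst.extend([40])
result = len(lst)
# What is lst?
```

After line 1: lst = [20, 19]
After line 2 (append adds [88, 71] as single element): lst = [20, 19, [88, 71]]
After line 3 (extend unpacks [40], adds 40): lst = [20, 19, [88, 71], 40]
After line 4: result = len(lst) = 4

[20, 19, [88, 71], 40]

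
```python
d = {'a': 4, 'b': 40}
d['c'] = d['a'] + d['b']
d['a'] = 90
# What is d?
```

After line 1: d = {'a': 4, 'b': 40}
After line 2 (d['c'] = 4 + 40): d = {'a': 4, 'b': 40, 'c': 44}
After line 3: d = {'a': 90, 'b': 40, 'c': 44}

{'a': 90, 'b': 40, 'c': 44}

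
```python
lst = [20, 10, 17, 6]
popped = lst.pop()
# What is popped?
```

6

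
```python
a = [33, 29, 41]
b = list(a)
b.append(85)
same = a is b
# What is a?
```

After line 1: a = [33, 29, 41]
After line 2 (b = list(a) is a shallow copy, new object): a = [33, 29, 41], b = [33, 29, 41]
After line 3 (append only mutates b): a = [33, 29, 41], b = [33, 29, 41, 85]
After line 4 (same = a is b; different objects -> False): same = False

[33, 29, 41]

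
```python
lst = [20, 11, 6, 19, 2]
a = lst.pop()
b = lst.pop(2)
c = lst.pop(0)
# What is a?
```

After line 1: lst = [20, 11, 6, 19, 2]
After line 2 (pop() -> a = 2): lst = [20, 11, 6, 19]
After line 3 (pop(2) -> b = 6): lst = [20, 11, 19]
After line 4 (pop(0) -> c = 20): lst = [11, 19]

2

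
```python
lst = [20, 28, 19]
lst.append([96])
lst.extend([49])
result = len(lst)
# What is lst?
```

After line 1: lst = [20, 28, 19]
After line 2 (append adds [96] as single element): lst = [20, 28, 19, [96]]
After line 3 (extend unpacks [49], adds 49): lst = [20, 28, 19, [96], 49]
After line 4: result = len(lst) = 5

[20, 28, 19, [96], 49]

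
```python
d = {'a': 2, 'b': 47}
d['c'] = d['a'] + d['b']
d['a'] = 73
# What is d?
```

After line 1: d = {'a': 2, 'b': 47}
After line 2 (d['c'] = 2 + 47): d = {'a': 2, 'b': 47, 'c': 49}
After line 3: d = {'a': 73, 'b': 47, 'c': 49}

{'a': 73, 'b': 47, 'c': 49}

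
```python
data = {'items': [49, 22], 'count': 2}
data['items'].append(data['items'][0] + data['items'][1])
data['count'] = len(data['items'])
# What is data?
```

After line 1: data = {'items': [49, 22], 'count': 2}
After line 2 (append 49 + 22 = 71): data = {'items': [49, 22, 71], 'count': 2}
After line 3 (count = len(items) = 3): data = {'items': [49, 22, 71], 'count': 3}

{'items': [49, 22, 71], 'count': 3}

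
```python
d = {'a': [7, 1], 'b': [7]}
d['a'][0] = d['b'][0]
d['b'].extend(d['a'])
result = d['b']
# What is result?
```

After line 1: d = {'a': [7, 1], 'b': [7]}
After line 2 (a[0] = b[0] = 7): d = {'a': [7, 1], 'b': [7]}
After line 3 (b.extend(a) appends [7, 1]): d = {'a': [7, 1], 'b': [7, 7, 1]}
After line 4: result = d['b'] = [7, 7, 1]

[7, 7, 1]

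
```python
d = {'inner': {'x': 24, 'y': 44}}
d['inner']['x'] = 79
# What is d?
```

After line 1: d = {'inner': {'x': 24, 'y': 44}}
After line 2 (inner x overwritten): d = {'inner': {'x': 79, 'y': 44}}

{'inner': {'x': 79, 'y': 44}}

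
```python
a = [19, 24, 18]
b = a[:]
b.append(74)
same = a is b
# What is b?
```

After line 1: a = [19, 24, 18]
After line 2 (b = a[:] is a shallow copy, new object): a = [19, 24, 18], b = [19, 24, 18]
After line 3 (append only mutates b): a = [19, 24, 18], b = [19, 24, 18, 74]
After line 4 (same = a is b; different objects -> False): same = False

[19, 24, 18, 74]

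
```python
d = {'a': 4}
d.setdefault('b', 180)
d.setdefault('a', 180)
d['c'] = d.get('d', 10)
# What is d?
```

After line 1: d = {'a': 4}
After line 2 (setdefault adds 'b'=180): d = {'a': 4, 'b': 180}
After line 3 (setdefault 'a' no-op, already exists): d = {'a': 4, 'b': 180}
After line 4 (get('d', 10) returns default since 'd' not in d): d = {'a': 4, 'b': 180, 'c': 10}

{'a': 4, 'b': 180, 'c': 10}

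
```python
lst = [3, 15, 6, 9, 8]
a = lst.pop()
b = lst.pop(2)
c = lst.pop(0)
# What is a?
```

After line 1: lst = [3, 15, 6, 9, 8]
After line 2 (pop() -> a = 8): lst = [3, 15, 6, 9]
After line 3 (pop(2) -> b = 6): lst = [3, 15, 9]
After line 4 (pop(0) -> c = 3): lst = [15, 9]

8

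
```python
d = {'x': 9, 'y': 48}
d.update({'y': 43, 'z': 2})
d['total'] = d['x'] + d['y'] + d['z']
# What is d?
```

After line 1: d = {'x': 9, 'y': 48}
After line 2 (y overwritten, z added): d = {'x': 9, 'y': 43, 'z': 2}
After line 3 (total = 9 + 43 + 2 = 54): d = {'x': 9, 'y': 43, 'z': 2, 'total': 54}

{'x': 9, 'y': 43, 'z': 2, 'total': 54}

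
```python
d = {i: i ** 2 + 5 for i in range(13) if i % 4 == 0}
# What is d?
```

{0: 5, 4: 21, 8: 69, 12: 149}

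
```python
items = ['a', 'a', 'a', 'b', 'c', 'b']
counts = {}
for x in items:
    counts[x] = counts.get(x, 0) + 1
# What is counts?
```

Initial: counts = {}, items = ['a', 'a', 'a', 'b', 'c', 'b']
See 'a': counts = {'a': 1}
See 'a': counts = {'a': 2}
See 'a': counts = {'a': 3}
See 'b': counts = {'a': 3, 'b': 1}
See 'c': counts = {'a': 3, 'b': 1, 'c': 1}
See 'b': counts = {'a': 3, 'b': 2, 'c': 1}

{'a': 3, 'b': 2, 'c': 1}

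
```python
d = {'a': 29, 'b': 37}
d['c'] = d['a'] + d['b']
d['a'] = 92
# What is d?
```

After line 1: d = {'a': 29, 'b': 37}
After line 2 (d['c'] = 29 + 37): d = {'a': 29, 'b': 37, 'c': 66}
After line 3: d = {'a': 92, 'b': 37, 'c': 66}

{'a': 92, 'b': 37, 'c': 66}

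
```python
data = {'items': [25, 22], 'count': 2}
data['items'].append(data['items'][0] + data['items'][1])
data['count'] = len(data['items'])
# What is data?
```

After line 1: data = {'items': [25, 22], 'count': 2}
After line 2 (append 25 + 22 = 47): data = {'items': [25, 22, 47], 'count': 2}
After line 3 (count = len(items) = 3): data = {'items': [25, 22, 47], 'count': 3}

{'items': [25, 22, 47], 'count': 3}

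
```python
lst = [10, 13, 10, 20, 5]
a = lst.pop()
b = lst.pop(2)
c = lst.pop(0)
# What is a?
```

After line 1: lst = [10, 13, 10, 20, 5]
After line 2 (pop() -> a = 5): lst = [10, 13, 10, 20]
After line 3 (pop(2) -> b = 10): lst = [10, 13, 20]
After line 4 (pop(0) -> c = 10): lst = [13, 20]

5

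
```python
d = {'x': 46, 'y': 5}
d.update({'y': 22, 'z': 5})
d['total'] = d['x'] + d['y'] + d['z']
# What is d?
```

After line 1: d = {'x': 46, 'y': 5}
After line 2 (y overwritten, z added): d = {'x': 46, 'y': 22, 'z': 5}
After line 3 (total = 46 + 22 + 5 = 73): d = {'x': 46, 'y': 22, 'z': 5, 'total': 73}

{'x': 46, 'y': 22, 'z': 5, 'total': 73}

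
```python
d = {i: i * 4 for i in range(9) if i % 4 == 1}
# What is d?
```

{1: 4, 5: 20}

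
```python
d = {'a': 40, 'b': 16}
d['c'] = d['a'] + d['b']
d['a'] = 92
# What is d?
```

After line 1: d = {'a': 40, 'b': 16}
After line 2 (d['c'] = 40 + 16): d = {'a': 40, 'b': 16, 'c': 56}
After line 3: d = {'a': 92, 'b': 16, 'c': 56}

{'a': 92, 'b': 16, 'c': 56}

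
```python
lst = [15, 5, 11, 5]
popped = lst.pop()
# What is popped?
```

5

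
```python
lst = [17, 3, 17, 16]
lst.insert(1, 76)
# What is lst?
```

[17, 76, 3, 17, 16]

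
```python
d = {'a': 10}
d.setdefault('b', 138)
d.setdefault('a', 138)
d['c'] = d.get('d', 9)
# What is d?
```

After line 1: d = {'a': 10}
After line 2 (setdefault adds 'b'=138): d = {'a': 10, 'b': 138}
After line 3 (setdefault 'a' no-op, already exists): d = {'a': 10, 'b': 138}
After line 4 (get('d', 9) returns default since 'd' not in d): d = {'a': 10, 'b': 138, 'c': 9}

{'a': 10, 'b': 138, 'c': 9}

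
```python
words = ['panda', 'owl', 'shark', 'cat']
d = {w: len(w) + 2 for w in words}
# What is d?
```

{'panda': 7, 'owl': 5, 'shark': 7, 'cat': 5}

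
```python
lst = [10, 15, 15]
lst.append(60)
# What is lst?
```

[10, 15, 15, 60]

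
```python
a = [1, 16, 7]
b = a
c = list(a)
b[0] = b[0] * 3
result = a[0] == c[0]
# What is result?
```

After line 1: a = [1, 16, 7]
After line 2 (b = a, alias): a = [1, 16, 7], b = [1, 16, 7]
After line 3 (c = list(a) is a copy, new object): c = [1, 16, 7]
After line 4 (b[0] = 1 * 3 = 3; mutates shared a/b): a = b = [3, 16, 7], c = [1, 16, 7]
After line 5 (a[0] = 3, c[0] = 1; result = False)

False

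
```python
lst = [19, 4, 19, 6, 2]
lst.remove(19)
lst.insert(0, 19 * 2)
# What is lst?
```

After line 1: lst = [19, 4, 19, 6, 2]
After line 2 (remove first 19): lst = [4, 19, 6, 2]
After line 3 (insert 38 at index 0): lst = [38, 4, 19, 6, 2]

[38, 4, 19, 6, 2]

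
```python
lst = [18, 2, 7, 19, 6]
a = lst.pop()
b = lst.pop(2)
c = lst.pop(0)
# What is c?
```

After line 1: lst = [18, 2, 7, 19, 6]
After line 2 (pop() -> a = 6): lst = [18, 2, 7, 19]
After line 3 (pop(2) -> b = 7): lst = [18, 2, 19]
After line 4 (pop(0) -> c = 18): lst = [2, 19]

18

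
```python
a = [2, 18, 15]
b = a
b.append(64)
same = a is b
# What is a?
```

After line 1: a = [2, 18, 15]
After line 2 (b = a is an alias, same object): a = [2, 18, 15], b = [2, 18, 15]
After line 3 (b.append mutates the shared list): a = [2, 18, 15, 64], b = [2, 18, 15, 64]
After line 4 (same = a is b; same object -> True): same = True

[2, 18, 15, 64]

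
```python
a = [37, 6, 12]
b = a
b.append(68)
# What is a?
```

After line 1: a = [37, 6, 12]
After line 2 (b = a is an alias, same object): a = [37, 6, 12], b = [37, 6, 12]
After line 3 (b.append mutates the shared list): a = [37, 6, 12, 68], b = [37, 6, 12, 68]

[37, 6, 12, 68]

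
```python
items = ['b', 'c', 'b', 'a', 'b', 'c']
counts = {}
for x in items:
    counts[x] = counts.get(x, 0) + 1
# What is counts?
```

Initial: counts = {}, items = ['b', 'c', 'b', 'a', 'b', 'c']
See 'b': counts = {'b': 1}
See 'c': counts = {'b': 1, 'c': 1}
See 'b': counts = {'b': 2, 'c': 1}
See 'a': counts = {'b': 2, 'c': 1, 'a': 1}
See 'b': counts = {'b': 3, 'c': 1, 'a': 1}
See 'c': counts = {'b': 3, 'c': 2, 'a': 1}

{'b': 3, 'c': 2, 'a': 1}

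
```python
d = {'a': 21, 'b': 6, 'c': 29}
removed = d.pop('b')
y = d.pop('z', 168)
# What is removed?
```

After line 1: d = {'a': 21, 'b': 6, 'c': 29}
After line 2 (pop 'b' returns 6): d = {'a': 21, 'c': 29}, removed = 6
After line 3 (pop 'z' missing, returns default 168): d = {'a': 21, 'c': 29}, y = 168

6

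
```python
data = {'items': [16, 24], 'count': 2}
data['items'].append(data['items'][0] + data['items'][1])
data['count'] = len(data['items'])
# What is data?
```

After line 1: data = {'items': [16, 24], 'count': 2}
After line 2 (append 16 + 24 = 40): data = {'items': [16, 24, 40], 'count': 2}
After line 3 (count = len(items) = 3): data = {'items': [16, 24, 40], 'count': 3}

{'items': [16, 24, 40], 'count': 3}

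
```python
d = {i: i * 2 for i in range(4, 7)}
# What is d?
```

{4: 8, 5: 10, 6: 12}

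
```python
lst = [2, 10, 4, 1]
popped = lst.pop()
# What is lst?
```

[2, 10, 4]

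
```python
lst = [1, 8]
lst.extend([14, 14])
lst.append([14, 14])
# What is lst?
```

After line 1: lst = [1, 8]
After line 2 (extend unpacks [14, 14]): lst = [1, 8, 14, 14]
After line 3 (append adds [14, 14] as single element): lst = [1, 8, 14, 14, [14, 14]]

[1, 8, 14, 14, [14, 14]]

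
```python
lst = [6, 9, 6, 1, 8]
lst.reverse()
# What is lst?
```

[8, 1, 6, 9, 6]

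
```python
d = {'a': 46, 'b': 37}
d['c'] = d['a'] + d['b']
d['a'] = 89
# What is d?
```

After line 1: d = {'a': 46, 'b': 37}
After line 2 (d['c'] = 46 + 37): d = {'a': 46, 'b': 37, 'c': 83}
After line 3: d = {'a': 89, 'b': 37, 'c': 83}

{'a': 89, 'b': 37, 'c': 83}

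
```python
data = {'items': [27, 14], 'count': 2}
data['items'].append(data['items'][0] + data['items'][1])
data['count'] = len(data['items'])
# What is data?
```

After line 1: data = {'items': [27, 14], 'count': 2}
After line 2 (append 27 + 14 = 41): data = {'items': [27, 14, 41], 'count': 2}
After line 3 (count = len(items) = 3): data = {'items': [27, 14, 41], 'count': 3}

{'items': [27, 14, 41], 'count': 3}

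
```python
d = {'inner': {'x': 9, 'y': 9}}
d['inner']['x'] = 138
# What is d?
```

After line 1: d = {'inner': {'x': 9, 'y': 9}}
After line 2 (inner x overwritten): d = {'inner': {'x': 138, 'y': 9}}

{'inner': {'x': 138, 'y': 9}}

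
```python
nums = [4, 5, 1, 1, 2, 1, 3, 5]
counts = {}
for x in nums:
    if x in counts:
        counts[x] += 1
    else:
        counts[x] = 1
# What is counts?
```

Initial: counts = {}, nums = [4, 5, 1, 1, 2, 1, 3, 5]
See 4: counts = {4: 1}
See 5: counts = {4: 1, 5: 1}
See 1: counts = {4: 1, 5: 1, 1: 1}
See 1: counts = {4: 1, 5: 1, 1: 2}
See 2: counts = {4: 1, 5: 1, 1: 2, 2: 1}
See 1: counts = {4: 1, 5: 1, 1: 3, 2: 1}
See 3: counts = {4: 1, 5: 1, 1: 3, 2: 1, 3: 1}
See 5: counts = {4: 1, 5: 2, 1: 3, 2: 1, 3: 1}

{4: 1, 5: 2, 1: 3, 2: 1, 3: 1}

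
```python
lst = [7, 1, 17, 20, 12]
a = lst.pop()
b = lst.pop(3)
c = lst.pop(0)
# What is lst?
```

After line 1: lst = [7, 1, 17, 20, 12]
After line 2 (pop() -> a = 12): lst = [7, 1, 17, 20]
After line 3 (pop(3) -> b = 20): lst = [7, 1, 17]
After line 4 (pop(0) -> c = 7): lst = [1, 17]

[1, 17]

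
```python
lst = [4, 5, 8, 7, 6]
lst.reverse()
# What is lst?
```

[6, 7, 8, 5, 4]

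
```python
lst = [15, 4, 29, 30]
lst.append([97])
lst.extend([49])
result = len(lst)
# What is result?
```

After line 1: lst = [15, 4, 29, 30]
After line 2 (append adds [97] as single element): lst = [15, 4, 29, 30, [97]]
After line 3 (extend unpacks [49], adds 49): lst = [15, 4, 29, 30, [97], 49]
After line 4: result = len(lst) = 6

6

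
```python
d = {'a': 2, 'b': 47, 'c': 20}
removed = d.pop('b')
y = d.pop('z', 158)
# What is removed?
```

After line 1: d = {'a': 2, 'b': 47, 'c': 20}
After line 2 (pop 'b' returns 47): d = {'a': 2, 'c': 20}, removed = 47
After line 3 (pop 'z' missing, returns default 158): d = {'a': 2, 'c': 20}, y = 158

47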